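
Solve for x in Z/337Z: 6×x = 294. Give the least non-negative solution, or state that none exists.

gcd(6, 337) = 1, so a unique solution mod 337 exists.
6⁻¹ ≡ 281 (mod 337).
x ≡ 281×294 ≡ 49 (mod 337).

49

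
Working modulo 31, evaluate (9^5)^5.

(9)^5 ≡ 25 (mod 31)
(25)^5 ≡ 5 (mod 31)

5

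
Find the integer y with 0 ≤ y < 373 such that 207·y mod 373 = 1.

182

By the extended Euclidean algorithm:
373 = 1×207 + 166
207 = 1×166 + 41
166 = 4×41 + 2
41 = 20×2 + 1
2 = 2×1 + 0
gcd(207, 373) = 1, so the inverse exists.
Back-substitute for 1:
1 = 1×41 − 20×2
  = −20×166 + 81×41
  = 81×207 − 101×166
  = −101×373 + 182×207
So 207⁻¹ ≡ 182 (mod 373).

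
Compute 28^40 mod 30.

16

40 in binary is 101000, i.e. 40 = 32 + 8.
28^1 ≡ 28 (mod 30)
28^2 ≡ 28^2 = 784 ≡ 4 (mod 30)
28^4 ≡ 4^2 = 16 (mod 30)
28^8 ≡ 16^2 = 256 ≡ 16 (mod 30)
28^16 ≡ 16^2 = 256 ≡ 16 (mod 30)
28^32 ≡ 16^2 = 256 ≡ 16 (mod 30)
28^40 = 28^32 × 28^8 ≡ 16 × 16 (mod 30).
16 × 16 = 256 ≡ 16 (mod 30).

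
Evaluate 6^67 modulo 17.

12

67 in binary is 1000011, i.e. 67 = 64 + 2 + 1.
6^1 ≡ 6 (mod 17)
6^2 ≡ 6^2 = 36 ≡ 2 (mod 17)
6^4 ≡ 2^2 = 4 (mod 17)
6^8 ≡ 4^2 = 16 (mod 17)
6^16 ≡ 16^2 = 256 ≡ 1 (mod 17)
6^32 ≡ 1^2 = 1 (mod 17)
6^64 ≡ 1^2 = 1 (mod 17)
6^67 = 6^64 · 6^2 · 6^1 ≡ 1 · 2 · 6 (mod 17).
Accumulate the product:
1 · 2 = 2
2 · 6 = 12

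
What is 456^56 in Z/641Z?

370

Compute successive squares:
456^1 ≡ 456 (mod 641)
456^2 ≡ 456^2 = 207936 ≡ 252 (mod 641)
456^4 ≡ 252^2 = 63504 ≡ 45 (mod 641)
456^8 ≡ 45^2 = 2025 ≡ 102 (mod 641)
456^16 ≡ 102^2 = 10404 ≡ 148 (mod 641)
456^32 ≡ 148^2 = 21904 ≡ 110 (mod 641)
456^56 = 456^32 · 456^16 · 456^8 ≡ 110 · 148 · 102 (mod 641).
Accumulate the product:
110 · 148 = 16280 ≡ 255
255 · 102 = 26010 ≡ 370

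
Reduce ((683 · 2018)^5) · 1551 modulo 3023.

683 · 2018 = 1378294 ≡ 2829 (mod 3023)
(2829)^5 ≡ 1654 (mod 3023)
1654 · 1551 = 2565354 ≡ 1850 (mod 3023)

1850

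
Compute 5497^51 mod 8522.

8331

Compute successive squares:
51 in binary is 110011, i.e. 51 = 32 + 16 + 2 + 1.
5497^1 ≡ 5497 (mod 8522)
5497^2 ≡ 5497^2 = 30217009 ≡ 6519 (mod 8522)
5497^4 ≡ 6519^2 = 42497361 ≡ 6669 (mod 8522)
5497^8 ≡ 6669^2 = 44475561 ≡ 7765 (mod 8522)
5497^16 ≡ 7765^2 = 60295225 ≡ 2075 (mod 8522)
5497^32 ≡ 2075^2 = 4305625 ≡ 2015 (mod 8522)
5497^51 = 5497^32 · 5497^16 · 5497^2 · 5497^1 ≡ 2015 · 2075 · 6519 · 5497 (mod 8522).
Accumulate the product:
2015 · 2075 = 4181125 ≡ 5345
5345 · 6519 = 34844055 ≡ 6119
6119 · 5497 = 33636143 ≡ 8331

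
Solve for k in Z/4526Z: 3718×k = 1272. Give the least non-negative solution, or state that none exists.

1410

gcd(3718, 4526) = 2, and 2 | 1272, so solutions exist.
Divide through by 2: 1859×k ≡ 636 mod 2263.
1859⁻¹ ≡ 1518 (mod 2263).
k ≡ 1518×636 ≡ 1410 (mod 2263).
The smallest non-negative solution is k = 1410.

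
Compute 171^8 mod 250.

171^1 ≡ 171 (mod 250)
171^2 ≡ 171^2 = 29241 ≡ 241 (mod 250)
171^4 ≡ 241^2 = 58081 ≡ 81 (mod 250)
171^8 ≡ 81^2 = 6561 ≡ 61 (mod 250)
So 171^8 ≡ 61 (mod 250).

61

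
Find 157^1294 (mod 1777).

368

Using repeated squaring:
1294 in binary is 10100001110, i.e. 1294 = 1024 + 256 + 8 + 4 + 2.
157^1 ≡ 157 (mod 1777)
157^2 ≡ 157^2 = 24649 ≡ 1548 (mod 1777)
157^4 ≡ 1548^2 = 2396304 ≡ 908 (mod 1777)
157^8 ≡ 908^2 = 824464 ≡ 1713 (mod 1777)
157^16 ≡ 1713^2 = 2934369 ≡ 542 (mod 1777)
157^32 ≡ 542^2 = 293764 ≡ 559 (mod 1777)
157^64 ≡ 559^2 = 312481 ≡ 1506 (mod 1777)
157^128 ≡ 1506^2 = 2268036 ≡ 584 (mod 1777)
157^256 ≡ 584^2 = 341056 ≡ 1649 (mod 1777)
157^512 ≡ 1649^2 = 2719201 ≡ 391 (mod 1777)
157^1024 ≡ 391^2 = 152881 ≡ 59 (mod 1777)
157^1294 = 157^1024 * 157^256 * 157^8 * 157^4 * 157^2 ≡ 59 * 1649 * 1713 * 908 * 1548 (mod 1777).
Accumulate the product:
59 * 1649 = 97291 ≡ 1333
1333 * 1713 = 2283429 ≡ 1761
1761 * 908 = 1598988 ≡ 1465
1465 * 1548 = 2267820 ≡ 368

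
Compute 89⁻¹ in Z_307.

69

307 = 3*89 + 40
89 = 2*40 + 9
40 = 4*9 + 4
9 = 2*4 + 1
4 = 4*1 + 0
gcd(89, 307) = 1, so the inverse exists.
Bézout: 1 = −20*307 + 69*89.
So 89⁻¹ ≡ 69 (mod 307).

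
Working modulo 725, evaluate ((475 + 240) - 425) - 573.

475 + 240 = 715
715 - 425 = 290
290 - 573 = -283 ≡ 442 (mod 725)

442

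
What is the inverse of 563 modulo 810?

810 = 1·563 + 247
563 = 2·247 + 69
247 = 3·69 + 40
69 = 1·40 + 29
40 = 1·29 + 11
29 = 2·11 + 7
11 = 1·7 + 4
7 = 1·4 + 3
4 = 1·3 + 1
3 = 3·1 + 0
gcd(563, 810) = 1, so the inverse exists.
Bézout: 1 = 155·810 − 223·563.
So 563⁻¹ ≡ −223 ≡ 587 (mod 810).

587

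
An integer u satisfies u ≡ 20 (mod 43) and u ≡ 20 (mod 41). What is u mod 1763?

43⁻¹ mod 41: 43·21 ≡ 1 (mod 41), so 43⁻¹ ≡ 21.
u = 20 + 43·((20 − 20)·21 mod 41) = 20 + 43·0 = 20.
Check: 20 mod 43 = 20, 20 mod 41 = 20. ✓

20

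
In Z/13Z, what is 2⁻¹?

Apply the Euclidean algorithm and back-substitute:
13 = 6×2 + 1
2 = 2×1 + 0
gcd(2, 13) = 1, so the inverse exists.
Back-substitute for 1:
1 = 1×13 − 6×2
So 2⁻¹ ≡ −6 ≡ 7 (mod 13).

7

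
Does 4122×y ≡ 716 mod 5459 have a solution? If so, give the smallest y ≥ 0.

4993

gcd(4122, 5459) = 1, so a unique solution mod 5459 exists.
4122⁻¹ ≡ 1082 (mod 5459).
y ≡ 1082×716 ≡ 4993 (mod 5459).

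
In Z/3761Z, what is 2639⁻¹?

2209

Run the extended Euclidean algorithm:
3761 = 1×2639 + 1122
2639 = 2×1122 + 395
1122 = 2×395 + 332
395 = 1×332 + 63
332 = 5×63 + 17
63 = 3×17 + 12
17 = 1×12 + 5
12 = 2×5 + 2
5 = 2×2 + 1
2 = 2×1 + 0
gcd(2639, 3761) = 1, so the inverse exists.
Back-substitute for 1:
1 = 1×5 − 2×2
  = −2×12 + 5×5
  = 5×17 − 7×12
  = −7×63 + 26×17
  = 26×332 − 137×63
  = −137×395 + 163×332
  = 163×1122 − 463×395
  = −463×2639 + 1089×1122
  = 1089×3761 − 1552×2639
So 2639⁻¹ ≡ −1552 ≡ 2209 (mod 3761).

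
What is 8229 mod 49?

8229 = 167·49 + 46, so 8229 ≡ 46 (mod 49).

46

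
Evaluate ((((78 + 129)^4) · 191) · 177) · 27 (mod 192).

21

78 + 129 = 207 ≡ 15 (mod 192)
(15)^4 ≡ 129 (mod 192)
129 · 191 = 24639 ≡ 63 (mod 192)
63 · 177 = 11151 ≡ 15 (mod 192)
15 · 27 = 405 ≡ 21 (mod 192)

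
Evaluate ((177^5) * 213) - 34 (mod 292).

119

(177)^5 ≡ 157 (mod 292)
157 * 213 = 33441 ≡ 153 (mod 292)
153 - 34 = 119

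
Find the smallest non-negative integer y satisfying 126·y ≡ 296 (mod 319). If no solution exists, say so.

gcd(126, 319) = 1, so a unique solution mod 319 exists.
126⁻¹ ≡ 119 (mod 319).
y ≡ 119·296 ≡ 134 (mod 319).

134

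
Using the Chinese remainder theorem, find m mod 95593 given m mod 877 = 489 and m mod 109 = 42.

877⁻¹ mod 109: 877×22 ≡ 1 (mod 109), so 877⁻¹ ≡ 22.
m = 489 + 877×((42 − 489)×22 mod 109) = 489 + 877×85 = 75034.
Check: 75034 mod 877 = 489, 75034 mod 109 = 42. ✓

75034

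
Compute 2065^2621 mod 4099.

2621 in binary is 101000111101, i.e. 2621 = 2048 + 512 + 32 + 16 + 8 + 4 + 1.
2065^1 ≡ 2065 (mod 4099)
2065^2 ≡ 2065^2 = 4264225 ≡ 1265 (mod 4099)
2065^4 ≡ 1265^2 = 1600225 ≡ 1615 (mod 4099)
2065^8 ≡ 1615^2 = 2608225 ≡ 1261 (mod 4099)
2065^16 ≡ 1261^2 = 1590121 ≡ 3808 (mod 4099)
2065^32 ≡ 3808^2 = 14500864 ≡ 2701 (mod 4099)
2065^64 ≡ 2701^2 = 7295401 ≡ 3280 (mod 4099)
2065^128 ≡ 3280^2 = 10758400 ≡ 2624 (mod 4099)
2065^256 ≡ 2624^2 = 6885376 ≡ 3155 (mod 4099)
2065^512 ≡ 3155^2 = 9954025 ≡ 1653 (mod 4099)
2065^1024 ≡ 1653^2 = 2732409 ≡ 2475 (mod 4099)
2065^2048 ≡ 2475^2 = 6125625 ≡ 1719 (mod 4099)
2065^2621 = 2065^2048 * 2065^512 * 2065^32 * 2065^16 * 2065^8 * 2065^4 * 2065^1 ≡ 1719 * 1653 * 2701 * 3808 * 1261 * 1615 * 2065 (mod 4099).
Accumulate the product:
1719 * 1653 = 2841507 ≡ 900
900 * 2701 = 2430900 ≡ 193
193 * 3808 = 734944 ≡ 1223
1223 * 1261 = 1542203 ≡ 979
979 * 1615 = 1581085 ≡ 2970
2970 * 2065 = 6133050 ≡ 946

946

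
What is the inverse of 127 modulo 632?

632 = 4·127 + 124
127 = 1·124 + 3
124 = 41·3 + 1
3 = 3·1 + 0
gcd(127, 632) = 1, so the inverse exists.
Bézout: 1 = 42·632 − 209·127.
So 127⁻¹ ≡ −209 ≡ 423 (mod 632).

423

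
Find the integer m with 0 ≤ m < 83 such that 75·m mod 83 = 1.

31

Run the extended Euclidean algorithm:
83 = 1*75 + 8
75 = 9*8 + 3
8 = 2*3 + 2
3 = 1*2 + 1
2 = 2*1 + 0
gcd(75, 83) = 1, so the inverse exists.
Back-substitute for 1:
1 = 1*3 − 1*2
  = −1*8 + 3*3
  = 3*75 − 28*8
  = −28*83 + 31*75
So 75⁻¹ ≡ 31 (mod 83).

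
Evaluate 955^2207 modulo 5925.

2650

Using repeated squaring:
2207 in binary is 100010011111, i.e. 2207 = 2048 + 128 + 16 + 8 + 4 + 2 + 1.
955^1 ≡ 955 (mod 5925)
955^2 ≡ 955^2 = 912025 ≡ 5500 (mod 5925)
955^4 ≡ 5500^2 = 30250000 ≡ 2875 (mod 5925)
955^8 ≡ 2875^2 = 8265625 ≡ 250 (mod 5925)
955^16 ≡ 250^2 = 62500 ≡ 3250 (mod 5925)
955^32 ≡ 3250^2 = 10562500 ≡ 4150 (mod 5925)
955^64 ≡ 4150^2 = 17222500 ≡ 4450 (mod 5925)
955^128 ≡ 4450^2 = 19802500 ≡ 1150 (mod 5925)
955^256 ≡ 1150^2 = 1322500 ≡ 1225 (mod 5925)
955^512 ≡ 1225^2 = 1500625 ≡ 1600 (mod 5925)
955^1024 ≡ 1600^2 = 2560000 ≡ 400 (mod 5925)
955^2048 ≡ 400^2 = 160000 ≡ 25 (mod 5925)
955^2207 = 955^2048 * 955^128 * 955^16 * 955^8 * 955^4 * 955^2 * 955^1 ≡ 25 * 1150 * 3250 * 250 * 2875 * 5500 * 955 (mod 5925).
Accumulate the product:
25 * 1150 = 28750 ≡ 5050
5050 * 3250 = 16412500 ≡ 250
250 * 250 = 62500 ≡ 3250
3250 * 2875 = 9343750 ≡ 25
25 * 5500 = 137500 ≡ 1225
1225 * 955 = 1169875 ≡ 2650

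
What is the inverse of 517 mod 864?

493

Apply the Euclidean algorithm and back-substitute:
864 = 1*517 + 347
517 = 1*347 + 170
347 = 2*170 + 7
170 = 24*7 + 2
7 = 3*2 + 1
2 = 2*1 + 0
gcd(517, 864) = 1, so the inverse exists.
Back-substitute for 1:
1 = 1*7 − 3*2
  = −3*170 + 73*7
  = 73*347 − 149*170
  = −149*517 + 222*347
  = 222*864 − 371*517
So 517⁻¹ ≡ −371 ≡ 493 (mod 864).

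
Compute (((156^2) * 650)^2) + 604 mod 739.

544

(156)^2 ≡ 688 (mod 739)
688 * 650 = 447200 ≡ 105 (mod 739)
(105)^2 ≡ 679 (mod 739)
679 + 604 = 1283 ≡ 544 (mod 739)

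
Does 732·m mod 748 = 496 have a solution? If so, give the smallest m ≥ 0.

156

gcd(732, 748) = 4, and 4 | 496, so solutions exist.
Divide through by 4: 183·m ≡ 124 mod 187.
183⁻¹ ≡ 140 (mod 187).
m ≡ 140·124 ≡ 156 (mod 187).
The smallest non-negative solution is m = 156.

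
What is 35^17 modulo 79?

6

Compute successive squares:
17 in binary is 10001, i.e. 17 = 16 + 1.
35^1 ≡ 35 (mod 79)
35^2 ≡ 35^2 = 1225 ≡ 40 (mod 79)
35^4 ≡ 40^2 = 1600 ≡ 20 (mod 79)
35^8 ≡ 20^2 = 400 ≡ 5 (mod 79)
35^16 ≡ 5^2 = 25 (mod 79)
35^17 = 35^16 · 35^1 ≡ 25 · 35 (mod 79).
25 · 35 = 875 ≡ 6 (mod 79).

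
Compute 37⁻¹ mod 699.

699 = 18*37 + 33
37 = 1*33 + 4
33 = 8*4 + 1
4 = 4*1 + 0
gcd(37, 699) = 1, so the inverse exists.
Bézout: 1 = 9*699 − 170*37.
So 37⁻¹ ≡ −170 ≡ 529 (mod 699).

529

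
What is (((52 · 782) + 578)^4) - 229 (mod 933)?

36

52 · 782 = 40664 ≡ 545 (mod 933)
545 + 578 = 1123 ≡ 190 (mod 933)
(190)^4 ≡ 265 (mod 933)
265 - 229 = 36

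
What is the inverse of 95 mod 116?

Apply the Euclidean algorithm and back-substitute:
116 = 1·95 + 21
95 = 4·21 + 11
21 = 1·11 + 10
11 = 1·10 + 1
10 = 10·1 + 0
gcd(95, 116) = 1, so the inverse exists.
Back-substitute for 1:
1 = 1·11 − 1·10
  = −1·21 + 2·11
  = 2·95 − 9·21
  = −9·116 + 11·95
So 95⁻¹ ≡ 11 (mod 116).

11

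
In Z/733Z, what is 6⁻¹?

733 = 122·6 + 1
6 = 6·1 + 0
gcd(6, 733) = 1, so the inverse exists.
Bézout: 1 = 1·733 − 122·6.
So 6⁻¹ ≡ −122 ≡ 611 (mod 733).

611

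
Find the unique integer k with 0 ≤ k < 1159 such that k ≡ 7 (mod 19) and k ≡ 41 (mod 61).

19⁻¹ mod 61: 19*45 ≡ 1 (mod 61), so 19⁻¹ ≡ 45.
k = 7 + 19*((41 − 7)*45 mod 61) = 7 + 19*5 = 102.

102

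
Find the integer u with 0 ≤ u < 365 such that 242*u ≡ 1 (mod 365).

273

Run the extended Euclidean algorithm:
365 = 1*242 + 123
242 = 1*123 + 119
123 = 1*119 + 4
119 = 29*4 + 3
4 = 1*3 + 1
3 = 3*1 + 0
gcd(242, 365) = 1, so the inverse exists.
Back-substitute for 1:
1 = 1*4 − 1*3
  = −1*119 + 30*4
  = 30*123 − 31*119
  = −31*242 + 61*123
  = 61*365 − 92*242
So 242⁻¹ ≡ −92 ≡ 273 (mod 365).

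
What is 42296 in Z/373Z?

147

42296 = 113·373 + 147, so 42296 ≡ 147 (mod 373).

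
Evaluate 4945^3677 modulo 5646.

1771

By square-and-multiply:
3677 in binary is 111001011101, i.e. 3677 = 2048 + 1024 + 512 + 64 + 16 + 8 + 4 + 1.
4945^1 ≡ 4945 (mod 5646)
4945^2 ≡ 4945^2 = 24453025 ≡ 199 (mod 5646)
4945^4 ≡ 199^2 = 39601 ≡ 79 (mod 5646)
4945^8 ≡ 79^2 = 6241 ≡ 595 (mod 5646)
4945^16 ≡ 595^2 = 354025 ≡ 3973 (mod 5646)
4945^32 ≡ 3973^2 = 15784729 ≡ 4159 (mod 5646)
4945^64 ≡ 4159^2 = 17297281 ≡ 3583 (mod 5646)
4945^128 ≡ 3583^2 = 12837889 ≡ 4531 (mod 5646)
4945^256 ≡ 4531^2 = 20529961 ≡ 1105 (mod 5646)
4945^512 ≡ 1105^2 = 1221025 ≡ 1489 (mod 5646)
4945^1024 ≡ 1489^2 = 2217121 ≡ 3889 (mod 5646)
4945^2048 ≡ 3889^2 = 15124321 ≡ 4333 (mod 5646)
4945^3677 = 4945^2048 × 4945^1024 × 4945^512 × 4945^64 × 4945^16 × 4945^8 × 4945^4 × 4945^1 ≡ 4333 × 3889 × 1489 × 3583 × 3973 × 595 × 79 × 4945 (mod 5646).
Accumulate the product:
4333 × 3889 = 16851037 ≡ 3373
3373 × 1489 = 5022397 ≡ 3103
3103 × 3583 = 11118049 ≡ 1075
1075 × 3973 = 4270975 ≡ 2599
2599 × 595 = 1546405 ≡ 5047
5047 × 79 = 398713 ≡ 3493
3493 × 4945 = 17272885 ≡ 1771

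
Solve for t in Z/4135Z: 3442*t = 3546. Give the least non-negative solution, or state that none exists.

693

gcd(3442, 4135) = 1, so a unique solution mod 4135 exists.
3442⁻¹ ≡ 1438 (mod 4135).
t ≡ 1438*3546 ≡ 693 (mod 4135).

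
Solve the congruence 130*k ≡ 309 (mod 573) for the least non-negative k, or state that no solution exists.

gcd(130, 573) = 1, so a unique solution mod 573 exists.
130⁻¹ ≡ 454 (mod 573).
k ≡ 454*309 ≡ 474 (mod 573).

474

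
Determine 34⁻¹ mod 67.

67 = 1*34 + 33
34 = 1*33 + 1
33 = 33*1 + 0
gcd(34, 67) = 1, so the inverse exists.
Back-substitute for 1:
1 = 1*34 − 1*33
  = −1*67 + 2*34
So 34⁻¹ ≡ 2 (mod 67).

2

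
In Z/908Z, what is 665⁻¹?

837

By the extended Euclidean algorithm:
908 = 1·665 + 243
665 = 2·243 + 179
243 = 1·179 + 64
179 = 2·64 + 51
64 = 1·51 + 13
51 = 3·13 + 12
13 = 1·12 + 1
12 = 12·1 + 0
gcd(665, 908) = 1, so the inverse exists.
Bézout: 1 = 52·908 − 71·665.
So 665⁻¹ ≡ −71 ≡ 837 (mod 908).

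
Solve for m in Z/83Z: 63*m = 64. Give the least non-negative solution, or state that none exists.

30

gcd(63, 83) = 1, so a unique solution mod 83 exists.
63⁻¹ ≡ 29 (mod 83).
m ≡ 29*64 ≡ 30 (mod 83).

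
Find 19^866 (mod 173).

88

866 in binary is 1101100010, i.e. 866 = 512 + 256 + 64 + 32 + 2.
19^1 ≡ 19 (mod 173)
19^2 ≡ 19^2 = 361 ≡ 15 (mod 173)
19^4 ≡ 15^2 = 225 ≡ 52 (mod 173)
19^8 ≡ 52^2 = 2704 ≡ 109 (mod 173)
19^16 ≡ 109^2 = 11881 ≡ 117 (mod 173)
19^32 ≡ 117^2 = 13689 ≡ 22 (mod 173)
19^64 ≡ 22^2 = 484 ≡ 138 (mod 173)
19^128 ≡ 138^2 = 19044 ≡ 14 (mod 173)
19^256 ≡ 14^2 = 196 ≡ 23 (mod 173)
19^512 ≡ 23^2 = 529 ≡ 10 (mod 173)
19^866 = 19^512 * 19^256 * 19^64 * 19^32 * 19^2 ≡ 10 * 23 * 138 * 22 * 15 (mod 173).
Accumulate the product:
10 * 23 = 230 ≡ 57
57 * 138 = 7866 ≡ 81
81 * 22 = 1782 ≡ 52
52 * 15 = 780 ≡ 88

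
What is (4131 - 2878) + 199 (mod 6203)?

4131 - 2878 = 1253
1253 + 199 = 1452

1452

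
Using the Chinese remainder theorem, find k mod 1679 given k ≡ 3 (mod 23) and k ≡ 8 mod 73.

23⁻¹ mod 73: 23*54 ≡ 1 (mod 73), so 23⁻¹ ≡ 54.
k = 3 + 23*((8 − 3)*54 mod 73) = 3 + 23*51 = 1176.
Check: 1176 mod 23 = 3, 1176 mod 73 = 8. ✓

1176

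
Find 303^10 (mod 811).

258

Using repeated squaring:
10 in binary is 1010, i.e. 10 = 8 + 2.
303^1 ≡ 303 (mod 811)
303^2 ≡ 303^2 = 91809 ≡ 166 (mod 811)
303^4 ≡ 166^2 = 27556 ≡ 793 (mod 811)
303^8 ≡ 793^2 = 628849 ≡ 324 (mod 811)
303^10 = 303^8 · 303^2 ≡ 324 · 166 (mod 811).
324 · 166 = 53784 ≡ 258 (mod 811).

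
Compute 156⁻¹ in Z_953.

Apply the Euclidean algorithm and back-substitute:
953 = 6*156 + 17
156 = 9*17 + 3
17 = 5*3 + 2
3 = 1*2 + 1
2 = 2*1 + 0
gcd(156, 953) = 1, so the inverse exists.
Back-substitute for 1:
1 = 1*3 − 1*2
  = −1*17 + 6*3
  = 6*156 − 55*17
  = −55*953 + 336*156
So 156⁻¹ ≡ 336 (mod 953).

336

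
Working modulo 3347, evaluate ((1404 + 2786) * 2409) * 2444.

557

1404 + 2786 = 4190 ≡ 843 (mod 3347)
843 * 2409 = 2030787 ≡ 2505 (mod 3347)
2505 * 2444 = 6122220 ≡ 557 (mod 3347)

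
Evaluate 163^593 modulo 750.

553

Compute successive squares:
593 in binary is 1001010001, i.e. 593 = 512 + 64 + 16 + 1.
163^1 ≡ 163 (mod 750)
163^2 ≡ 163^2 = 26569 ≡ 319 (mod 750)
163^4 ≡ 319^2 = 101761 ≡ 511 (mod 750)
163^8 ≡ 511^2 = 261121 ≡ 121 (mod 750)
163^16 ≡ 121^2 = 14641 ≡ 391 (mod 750)
163^32 ≡ 391^2 = 152881 ≡ 631 (mod 750)
163^64 ≡ 631^2 = 398161 ≡ 661 (mod 750)
163^128 ≡ 661^2 = 436921 ≡ 421 (mod 750)
163^256 ≡ 421^2 = 177241 ≡ 241 (mod 750)
163^512 ≡ 241^2 = 58081 ≡ 331 (mod 750)
163^593 = 163^512 × 163^64 × 163^16 × 163^1 ≡ 331 × 661 × 391 × 163 (mod 750).
Accumulate the product:
331 × 661 = 218791 ≡ 541
541 × 391 = 211531 ≡ 31
31 × 163 = 5053 ≡ 553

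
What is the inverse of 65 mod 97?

Apply the Euclidean algorithm and back-substitute:
97 = 1*65 + 32
65 = 2*32 + 1
32 = 32*1 + 0
gcd(65, 97) = 1, so the inverse exists.
Back-substitute for 1:
1 = 1*65 − 2*32
  = −2*97 + 3*65
So 65⁻¹ ≡ 3 (mod 97).

3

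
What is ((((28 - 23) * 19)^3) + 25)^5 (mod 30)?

0

28 - 23 = 5
5 * 19 = 95 ≡ 5 (mod 30)
(5)^3 ≡ 5 (mod 30)
5 + 25 = 30 ≡ 0 (mod 30)
(0)^5 ≡ 0 (mod 30)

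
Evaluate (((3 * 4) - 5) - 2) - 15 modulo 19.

9

3 * 4 = 12
12 - 5 = 7
7 - 2 = 5
5 - 15 = -10 ≡ 9 (mod 19)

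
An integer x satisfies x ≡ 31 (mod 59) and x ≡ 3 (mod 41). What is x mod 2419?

59⁻¹ mod 41: 59×16 ≡ 1 (mod 41), so 59⁻¹ ≡ 16.
x = 31 + 59×((3 − 31)×16 mod 41) = 31 + 59×3 = 208.

208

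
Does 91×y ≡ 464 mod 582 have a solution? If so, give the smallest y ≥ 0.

gcd(91, 582) = 1, so a unique solution mod 582 exists.
91⁻¹ ≡ 307 (mod 582).
y ≡ 307×464 ≡ 440 (mod 582).

440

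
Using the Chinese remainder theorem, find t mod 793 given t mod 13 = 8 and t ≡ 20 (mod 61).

13⁻¹ mod 61: 13×47 ≡ 1 (mod 61), so 13⁻¹ ≡ 47.
t = 8 + 13×((20 − 8)×47 mod 61) = 8 + 13×15 = 203.
Check: 203 mod 13 = 8, 203 mod 61 = 20. ✓

203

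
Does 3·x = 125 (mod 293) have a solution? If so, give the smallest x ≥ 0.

237

gcd(3, 293) = 1, so a unique solution mod 293 exists.
3⁻¹ ≡ 98 (mod 293).
x ≡ 98·125 ≡ 237 (mod 293).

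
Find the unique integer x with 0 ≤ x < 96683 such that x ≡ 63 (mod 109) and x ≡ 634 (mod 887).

89334

109⁻¹ mod 887: 109·236 ≡ 1 (mod 887), so 109⁻¹ ≡ 236.
x = 63 + 109·((634 − 63)·236 mod 887) = 63 + 109·819 = 89334.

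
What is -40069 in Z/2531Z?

-40069 = -16·2531 + 427, so -40069 ≡ 427 (mod 2531).

427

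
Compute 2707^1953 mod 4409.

2010

Using repeated squaring:
2707^1 ≡ 2707 (mod 4409)
2707^2 ≡ 2707^2 = 7327849 ≡ 91 (mod 4409)
2707^4 ≡ 91^2 = 8281 ≡ 3872 (mod 4409)
2707^8 ≡ 3872^2 = 14992384 ≡ 1784 (mod 4409)
2707^16 ≡ 1784^2 = 3182656 ≡ 3767 (mod 4409)
2707^32 ≡ 3767^2 = 14190289 ≡ 2127 (mod 4409)
2707^64 ≡ 2127^2 = 4524129 ≡ 495 (mod 4409)
2707^128 ≡ 495^2 = 245025 ≡ 2530 (mod 4409)
2707^256 ≡ 2530^2 = 6400900 ≡ 3441 (mod 4409)
2707^512 ≡ 3441^2 = 11840481 ≡ 2316 (mod 4409)
2707^1024 ≡ 2316^2 = 5363856 ≡ 2512 (mod 4409)
2707^1953 = 2707^1024 × 2707^512 × 2707^256 × 2707^128 × 2707^32 × 2707^1 ≡ 2512 × 2316 × 3441 × 2530 × 2127 × 2707 (mod 4409).
Accumulate the product:
2512 × 2316 = 5817792 ≡ 2321
2321 × 3441 = 7986561 ≡ 1862
1862 × 2530 = 4710860 ≡ 2048
2048 × 2127 = 4356096 ≡ 4
4 × 2707 = 10828 ≡ 2010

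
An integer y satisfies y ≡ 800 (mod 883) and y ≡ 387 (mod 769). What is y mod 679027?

883⁻¹ mod 769: 883×398 ≡ 1 (mod 769), so 883⁻¹ ≡ 398.
y = 800 + 883×((387 − 800)×398 mod 769) = 800 + 883×192 = 170336.
Check: 170336 mod 883 = 800, 170336 mod 769 = 387. ✓

170336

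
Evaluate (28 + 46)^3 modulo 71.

28 + 46 = 74 ≡ 3 (mod 71)
(3)^3 ≡ 27 (mod 71)

27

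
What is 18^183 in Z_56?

18^1 ≡ 18 (mod 56)
18^2 ≡ 18^2 = 324 ≡ 44 (mod 56)
18^4 ≡ 44^2 = 1936 ≡ 32 (mod 56)
18^8 ≡ 32^2 = 1024 ≡ 16 (mod 56)
18^16 ≡ 16^2 = 256 ≡ 32 (mod 56)
18^32 ≡ 32^2 = 1024 ≡ 16 (mod 56)
18^64 ≡ 16^2 = 256 ≡ 32 (mod 56)
18^128 ≡ 32^2 = 1024 ≡ 16 (mod 56)
18^183 = 18^128 · 18^32 · 18^16 · 18^4 · 18^2 · 18^1 ≡ 16 · 16 · 32 · 32 · 44 · 18 (mod 56).
Accumulate the product:
16 · 16 = 256 ≡ 32
32 · 32 = 1024 ≡ 16
16 · 32 = 512 ≡ 8
8 · 44 = 352 ≡ 16
16 · 18 = 288 ≡ 8

8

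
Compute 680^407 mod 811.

130

Compute successive squares:
407 in binary is 110010111, i.e. 407 = 256 + 128 + 16 + 4 + 2 + 1.
680^1 ≡ 680 (mod 811)
680^2 ≡ 680^2 = 462400 ≡ 130 (mod 811)
680^4 ≡ 130^2 = 16900 ≡ 680 (mod 811)
680^8 ≡ 680^2 = 462400 ≡ 130 (mod 811)
680^16 ≡ 130^2 = 16900 ≡ 680 (mod 811)
680^32 ≡ 680^2 = 462400 ≡ 130 (mod 811)
680^64 ≡ 130^2 = 16900 ≡ 680 (mod 811)
680^128 ≡ 680^2 = 462400 ≡ 130 (mod 811)
680^256 ≡ 130^2 = 16900 ≡ 680 (mod 811)
680^407 = 680^256 × 680^128 × 680^16 × 680^4 × 680^2 × 680^1 ≡ 680 × 130 × 680 × 680 × 130 × 680 (mod 811).
Accumulate the product:
680 × 130 = 88400 ≡ 1
1 × 680 = 680
680 × 680 = 462400 ≡ 130
130 × 130 = 16900 ≡ 680
680 × 680 = 462400 ≡ 130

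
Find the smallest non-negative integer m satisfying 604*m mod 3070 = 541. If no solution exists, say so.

gcd(604, 3070) = 2, and 2 does not divide 541.
So the congruence has no solution.

no solution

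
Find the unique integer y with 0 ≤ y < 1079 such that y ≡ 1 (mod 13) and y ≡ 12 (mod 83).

261

13⁻¹ mod 83: 13*32 ≡ 1 (mod 83), so 13⁻¹ ≡ 32.
y = 1 + 13*((12 − 1)*32 mod 83) = 1 + 13*20 = 261.
Check: 261 mod 13 = 1, 261 mod 83 = 12. ✓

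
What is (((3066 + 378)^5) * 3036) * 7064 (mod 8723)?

8558

3066 + 378 = 3444
(3444)^5 ≡ 4159 (mod 8723)
4159 * 3036 = 12626724 ≡ 4543 (mod 8723)
4543 * 7064 = 32091752 ≡ 8558 (mod 8723)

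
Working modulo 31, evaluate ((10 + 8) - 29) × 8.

5

10 + 8 = 18
18 - 29 = -11 ≡ 20 (mod 31)
20 × 8 = 160 ≡ 5 (mod 31)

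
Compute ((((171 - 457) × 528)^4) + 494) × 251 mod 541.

171 - 457 = -286 ≡ 255 (mod 541)
255 × 528 = 134640 ≡ 472 (mod 541)
(472)^4 ≡ 303 (mod 541)
303 + 494 = 797 ≡ 256 (mod 541)
256 × 251 = 64256 ≡ 418 (mod 541)

418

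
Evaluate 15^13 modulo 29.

27

13 in binary is 1101, i.e. 13 = 8 + 4 + 1.
15^1 ≡ 15 (mod 29)
15^2 ≡ 15^2 = 225 ≡ 22 (mod 29)
15^4 ≡ 22^2 = 484 ≡ 20 (mod 29)
15^8 ≡ 20^2 = 400 ≡ 23 (mod 29)
15^13 = 15^8 × 15^4 × 15^1 ≡ 23 × 20 × 15 (mod 29).
Accumulate the product:
23 × 20 = 460 ≡ 25
25 × 15 = 375 ≡ 27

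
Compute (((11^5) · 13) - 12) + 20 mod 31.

24

(11)^5 ≡ 6 (mod 31)
6 · 13 = 78 ≡ 16 (mod 31)
16 - 12 = 4
4 + 20 = 24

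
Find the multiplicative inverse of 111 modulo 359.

207

By the extended Euclidean algorithm:
359 = 3×111 + 26
111 = 4×26 + 7
26 = 3×7 + 5
7 = 1×5 + 2
5 = 2×2 + 1
2 = 2×1 + 0
gcd(111, 359) = 1, so the inverse exists.
Bézout: 1 = 47×359 − 152×111.
So 111⁻¹ ≡ −152 ≡ 207 (mod 359).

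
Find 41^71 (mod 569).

568

41^1 ≡ 41 (mod 569)
41^2 ≡ 41^2 = 1681 ≡ 543 (mod 569)
41^4 ≡ 543^2 = 294849 ≡ 107 (mod 569)
41^8 ≡ 107^2 = 11449 ≡ 69 (mod 569)
41^16 ≡ 69^2 = 4761 ≡ 209 (mod 569)
41^32 ≡ 209^2 = 43681 ≡ 437 (mod 569)
41^64 ≡ 437^2 = 190969 ≡ 354 (mod 569)
41^71 = 41^64 · 41^4 · 41^2 · 41^1 ≡ 354 · 107 · 543 · 41 (mod 569).
Accumulate the product:
354 · 107 = 37878 ≡ 324
324 · 543 = 175932 ≡ 111
111 · 41 = 4551 ≡ 568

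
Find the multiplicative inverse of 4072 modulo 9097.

105

9097 = 2*4072 + 953
4072 = 4*953 + 260
953 = 3*260 + 173
260 = 1*173 + 87
173 = 1*87 + 86
87 = 1*86 + 1
86 = 86*1 + 0
gcd(4072, 9097) = 1, so the inverse exists.
Back-substitute for 1:
1 = 1*87 − 1*86
  = −1*173 + 2*87
  = 2*260 − 3*173
  = −3*953 + 11*260
  = 11*4072 − 47*953
  = −47*9097 + 105*4072
So 4072⁻¹ ≡ 105 (mod 9097).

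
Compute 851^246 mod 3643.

1073

246 in binary is 11110110, i.e. 246 = 128 + 64 + 32 + 16 + 4 + 2.
851^1 ≡ 851 (mod 3643)
851^2 ≡ 851^2 = 724201 ≡ 2887 (mod 3643)
851^4 ≡ 2887^2 = 8334769 ≡ 3228 (mod 3643)
851^8 ≡ 3228^2 = 10419984 ≡ 1004 (mod 3643)
851^16 ≡ 1004^2 = 1008016 ≡ 2548 (mod 3643)
851^32 ≡ 2548^2 = 6492304 ≡ 478 (mod 3643)
851^64 ≡ 478^2 = 228484 ≡ 2618 (mod 3643)
851^128 ≡ 2618^2 = 6853924 ≡ 1441 (mod 3643)
851^246 = 851^128 · 851^64 · 851^32 · 851^16 · 851^4 · 851^2 ≡ 1441 · 2618 · 478 · 2548 · 3228 · 2887 (mod 3643).
Accumulate the product:
1441 · 2618 = 3772538 ≡ 2033
2033 · 478 = 971774 ≡ 2736
2736 · 2548 = 6971328 ≡ 2269
2269 · 3228 = 7324332 ≡ 1902
1902 · 2887 = 5491074 ≡ 1073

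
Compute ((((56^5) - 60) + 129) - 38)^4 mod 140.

(56)^5 ≡ 56 (mod 140)
56 - 60 = -4 ≡ 136 (mod 140)
136 + 129 = 265 ≡ 125 (mod 140)
125 - 38 = 87
(87)^4 ≡ 81 (mod 140)

81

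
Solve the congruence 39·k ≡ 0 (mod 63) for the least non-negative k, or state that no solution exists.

0

gcd(39, 63) = 3, and 3 | 0, so solutions exist.
Divide through by 3: 13·k ≡ 0 mod 21.
13⁻¹ ≡ 13 (mod 21).
k ≡ 13·0 ≡ 0 (mod 21).
The smallest non-negative solution is k = 0.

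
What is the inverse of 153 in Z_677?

677 = 4×153 + 65
153 = 2×65 + 23
65 = 2×23 + 19
23 = 1×19 + 4
19 = 4×4 + 3
4 = 1×3 + 1
3 = 3×1 + 0
gcd(153, 677) = 1, so the inverse exists.
Back-substitute for 1:
1 = 1×4 − 1×3
  = −1×19 + 5×4
  = 5×23 − 6×19
  = −6×65 + 17×23
  = 17×153 − 40×65
  = −40×677 + 177×153
So 153⁻¹ ≡ 177 (mod 677).

177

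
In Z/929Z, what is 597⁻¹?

305

929 = 1×597 + 332
597 = 1×332 + 265
332 = 1×265 + 67
265 = 3×67 + 64
67 = 1×64 + 3
64 = 21×3 + 1
3 = 3×1 + 0
gcd(597, 929) = 1, so the inverse exists.
Bézout: 1 = −196×929 + 305×597.
So 597⁻¹ ≡ 305 (mod 929).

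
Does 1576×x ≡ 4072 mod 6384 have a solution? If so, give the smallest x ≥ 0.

gcd(1576, 6384) = 8, and 8 | 4072, so solutions exist.
Divide through by 8: 197×x ≡ 509 mod 798.
197⁻¹ ≡ 239 (mod 798).
x ≡ 239×509 ≡ 355 (mod 798).
The smallest non-negative solution is x = 355.

355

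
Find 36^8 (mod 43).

6

Using repeated squaring:
36^1 ≡ 36 (mod 43)
36^2 ≡ 36^2 = 1296 ≡ 6 (mod 43)
36^4 ≡ 6^2 = 36 (mod 43)
36^8 ≡ 36^2 = 1296 ≡ 6 (mod 43)
So 36^8 ≡ 6 (mod 43).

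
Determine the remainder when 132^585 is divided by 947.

528

By square-and-multiply:
585 in binary is 1001001001, i.e. 585 = 512 + 64 + 8 + 1.
132^1 ≡ 132 (mod 947)
132^2 ≡ 132^2 = 17424 ≡ 378 (mod 947)
132^4 ≡ 378^2 = 142884 ≡ 834 (mod 947)
132^8 ≡ 834^2 = 695556 ≡ 458 (mod 947)
132^16 ≡ 458^2 = 209764 ≡ 477 (mod 947)
132^32 ≡ 477^2 = 227529 ≡ 249 (mod 947)
132^64 ≡ 249^2 = 62001 ≡ 446 (mod 947)
132^128 ≡ 446^2 = 198916 ≡ 46 (mod 947)
132^256 ≡ 46^2 = 2116 ≡ 222 (mod 947)
132^512 ≡ 222^2 = 49284 ≡ 40 (mod 947)
132^585 = 132^512 × 132^64 × 132^8 × 132^1 ≡ 40 × 446 × 458 × 132 (mod 947).
Accumulate the product:
40 × 446 = 17840 ≡ 794
794 × 458 = 363652 ≡ 4
4 × 132 = 528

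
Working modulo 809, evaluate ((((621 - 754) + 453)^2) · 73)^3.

89

621 - 754 = -133 ≡ 676 (mod 809)
676 + 453 = 1129 ≡ 320 (mod 809)
(320)^2 ≡ 466 (mod 809)
466 · 73 = 34018 ≡ 40 (mod 809)
(40)^3 ≡ 89 (mod 809)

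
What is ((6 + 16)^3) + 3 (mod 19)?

11

6 + 16 = 22 ≡ 3 (mod 19)
(3)^3 ≡ 8 (mod 19)
8 + 3 = 11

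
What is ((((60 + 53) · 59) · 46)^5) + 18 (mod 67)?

6

60 + 53 = 113 ≡ 46 (mod 67)
46 · 59 = 2714 ≡ 34 (mod 67)
34 · 46 = 1564 ≡ 23 (mod 67)
(23)^5 ≡ 55 (mod 67)
55 + 18 = 73 ≡ 6 (mod 67)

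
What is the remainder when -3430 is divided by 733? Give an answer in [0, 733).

-3430 = -5×733 + 235, so -3430 ≡ 235 (mod 733).

235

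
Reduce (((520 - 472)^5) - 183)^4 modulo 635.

270

520 - 472 = 48
(48)^5 ≡ 58 (mod 635)
58 - 183 = -125 ≡ 510 (mod 635)
(510)^4 ≡ 270 (mod 635)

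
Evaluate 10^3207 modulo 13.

3207 in binary is 110010000111, i.e. 3207 = 2048 + 1024 + 128 + 4 + 2 + 1.
10^1 ≡ 10 (mod 13)
10^2 ≡ 10^2 = 100 ≡ 9 (mod 13)
10^4 ≡ 9^2 = 81 ≡ 3 (mod 13)
10^8 ≡ 3^2 = 9 (mod 13)
10^16 ≡ 9^2 = 81 ≡ 3 (mod 13)
10^32 ≡ 3^2 = 9 (mod 13)
10^64 ≡ 9^2 = 81 ≡ 3 (mod 13)
10^128 ≡ 3^2 = 9 (mod 13)
10^256 ≡ 9^2 = 81 ≡ 3 (mod 13)
10^512 ≡ 3^2 = 9 (mod 13)
10^1024 ≡ 9^2 = 81 ≡ 3 (mod 13)
10^2048 ≡ 3^2 = 9 (mod 13)
10^3207 = 10^2048 * 10^1024 * 10^128 * 10^4 * 10^2 * 10^1 ≡ 9 * 3 * 9 * 3 * 9 * 10 (mod 13).
Accumulate the product:
9 * 3 = 27 ≡ 1
1 * 9 = 9
9 * 3 = 27 ≡ 1
1 * 9 = 9
9 * 10 = 90 ≡ 12

12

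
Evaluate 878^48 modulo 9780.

48 in binary is 110000, i.e. 48 = 32 + 16.
878^1 ≡ 878 (mod 9780)
878^2 ≡ 878^2 = 770884 ≡ 8044 (mod 9780)
878^4 ≡ 8044^2 = 64705936 ≡ 1456 (mod 9780)
878^8 ≡ 1456^2 = 2119936 ≡ 7456 (mod 9780)
878^16 ≡ 7456^2 = 55591936 ≡ 2416 (mod 9780)
878^32 ≡ 2416^2 = 5837056 ≡ 8176 (mod 9780)
878^48 = 878^32 × 878^16 ≡ 8176 × 2416 (mod 9780).
8176 × 2416 = 19753216 ≡ 7396 (mod 9780).

7396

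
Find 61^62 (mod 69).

58

By square-and-multiply:
62 in binary is 111110, i.e. 62 = 32 + 16 + 8 + 4 + 2.
61^1 ≡ 61 (mod 69)
61^2 ≡ 61^2 = 3721 ≡ 64 (mod 69)
61^4 ≡ 64^2 = 4096 ≡ 25 (mod 69)
61^8 ≡ 25^2 = 625 ≡ 4 (mod 69)
61^16 ≡ 4^2 = 16 (mod 69)
61^32 ≡ 16^2 = 256 ≡ 49 (mod 69)
61^62 = 61^32 × 61^16 × 61^8 × 61^4 × 61^2 ≡ 49 × 16 × 4 × 25 × 64 (mod 69).
Accumulate the product:
49 × 16 = 784 ≡ 25
25 × 4 = 100 ≡ 31
31 × 25 = 775 ≡ 16
16 × 64 = 1024 ≡ 58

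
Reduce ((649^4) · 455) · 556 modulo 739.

297

(649)^4 ≡ 102 (mod 739)
102 · 455 = 46410 ≡ 592 (mod 739)
592 · 556 = 329152 ≡ 297 (mod 739)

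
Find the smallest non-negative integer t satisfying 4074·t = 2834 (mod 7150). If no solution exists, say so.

gcd(4074, 7150) = 2, and 2 | 2834, so solutions exist.
Divide through by 2: 2037·t mod 3575 = 1417.
2037⁻¹ ≡ 523 (mod 3575).
t ≡ 523·1417 ≡ 1066 (mod 3575).
The smallest non-negative solution is t = 1066.

1066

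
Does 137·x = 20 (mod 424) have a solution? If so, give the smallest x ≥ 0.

28

gcd(137, 424) = 1, so a unique solution mod 424 exists.
137⁻¹ ≡ 65 (mod 424).
x ≡ 65·20 ≡ 28 (mod 424).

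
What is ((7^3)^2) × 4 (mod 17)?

(7)^3 ≡ 3 (mod 17)
(3)^2 ≡ 9 (mod 17)
9 × 4 = 36 ≡ 2 (mod 17)

2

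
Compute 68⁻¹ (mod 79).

79 = 1·68 + 11
68 = 6·11 + 2
11 = 5·2 + 1
2 = 2·1 + 0
gcd(68, 79) = 1, so the inverse exists.
Back-substitute for 1:
1 = 1·11 − 5·2
  = −5·68 + 31·11
  = 31·79 − 36·68
So 68⁻¹ ≡ −36 ≡ 43 (mod 79).

43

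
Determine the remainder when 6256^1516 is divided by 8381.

6358

Using repeated squaring:
1516 in binary is 10111101100, i.e. 1516 = 1024 + 256 + 128 + 64 + 32 + 8 + 4.
6256^1 ≡ 6256 (mod 8381)
6256^2 ≡ 6256^2 = 39137536 ≡ 6647 (mod 8381)
6256^4 ≡ 6647^2 = 44182609 ≡ 6358 (mod 8381)
6256^8 ≡ 6358^2 = 40424164 ≡ 2601 (mod 8381)
6256^16 ≡ 2601^2 = 6765201 ≡ 1734 (mod 8381)
6256^32 ≡ 1734^2 = 3006756 ≡ 6358 (mod 8381)
6256^64 ≡ 6358^2 = 40424164 ≡ 2601 (mod 8381)
6256^128 ≡ 2601^2 = 6765201 ≡ 1734 (mod 8381)
6256^256 ≡ 1734^2 = 3006756 ≡ 6358 (mod 8381)
6256^512 ≡ 6358^2 = 40424164 ≡ 2601 (mod 8381)
6256^1024 ≡ 2601^2 = 6765201 ≡ 1734 (mod 8381)
6256^1516 = 6256^1024 × 6256^256 × 6256^128 × 6256^64 × 6256^32 × 6256^8 × 6256^4 ≡ 1734 × 6358 × 1734 × 2601 × 6358 × 2601 × 6358 (mod 8381).
Accumulate the product:
1734 × 6358 = 11024772 ≡ 3757
3757 × 1734 = 6514638 ≡ 2601
2601 × 2601 = 6765201 ≡ 1734
1734 × 6358 = 11024772 ≡ 3757
3757 × 2601 = 9771957 ≡ 8092
8092 × 6358 = 51448936 ≡ 6358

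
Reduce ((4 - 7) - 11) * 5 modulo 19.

4 - 7 = -3 ≡ 16 (mod 19)
16 - 11 = 5
5 * 5 = 25 ≡ 6 (mod 19)

6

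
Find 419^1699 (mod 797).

149

1699 in binary is 11010100011, i.e. 1699 = 1024 + 512 + 128 + 32 + 2 + 1.
419^1 ≡ 419 (mod 797)
419^2 ≡ 419^2 = 175561 ≡ 221 (mod 797)
419^4 ≡ 221^2 = 48841 ≡ 224 (mod 797)
419^8 ≡ 224^2 = 50176 ≡ 762 (mod 797)
419^16 ≡ 762^2 = 580644 ≡ 428 (mod 797)
419^32 ≡ 428^2 = 183184 ≡ 671 (mod 797)
419^64 ≡ 671^2 = 450241 ≡ 733 (mod 797)
419^128 ≡ 733^2 = 537289 ≡ 111 (mod 797)
419^256 ≡ 111^2 = 12321 ≡ 366 (mod 797)
419^512 ≡ 366^2 = 133956 ≡ 60 (mod 797)
419^1024 ≡ 60^2 = 3600 ≡ 412 (mod 797)
419^1699 = 419^1024 · 419^512 · 419^128 · 419^32 · 419^2 · 419^1 ≡ 412 · 60 · 111 · 671 · 221 · 419 (mod 797).
Accumulate the product:
412 · 60 = 24720 ≡ 13
13 · 111 = 1443 ≡ 646
646 · 671 = 433466 ≡ 695
695 · 221 = 153595 ≡ 571
571 · 419 = 239249 ≡ 149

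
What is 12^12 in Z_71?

12 in binary is 1100, i.e. 12 = 8 + 4.
12^1 ≡ 12 (mod 71)
12^2 ≡ 12^2 = 144 ≡ 2 (mod 71)
12^4 ≡ 2^2 = 4 (mod 71)
12^8 ≡ 4^2 = 16 (mod 71)
12^12 = 12^8 · 12^4 ≡ 16 · 4 (mod 71).
16 · 4 = 64 ≡ 64 (mod 71).

64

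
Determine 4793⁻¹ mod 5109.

2603

By the extended Euclidean algorithm:
5109 = 1·4793 + 316
4793 = 15·316 + 53
316 = 5·53 + 51
53 = 1·51 + 2
51 = 25·2 + 1
2 = 2·1 + 0
gcd(4793, 5109) = 1, so the inverse exists.
Back-substitute for 1:
1 = 1·51 − 25·2
  = −25·53 + 26·51
  = 26·316 − 155·53
  = −155·4793 + 2351·316
  = 2351·5109 − 2506·4793
So 4793⁻¹ ≡ −2506 ≡ 2603 (mod 5109).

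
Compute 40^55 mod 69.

Using repeated squaring:
40^1 ≡ 40 (mod 69)
40^2 ≡ 40^2 = 1600 ≡ 13 (mod 69)
40^4 ≡ 13^2 = 169 ≡ 31 (mod 69)
40^8 ≡ 31^2 = 961 ≡ 64 (mod 69)
40^16 ≡ 64^2 = 4096 ≡ 25 (mod 69)
40^32 ≡ 25^2 = 625 ≡ 4 (mod 69)
40^55 = 40^32 · 40^16 · 40^4 · 40^2 · 40^1 ≡ 4 · 25 · 31 · 13 · 40 (mod 69).
Accumulate the product:
4 · 25 = 100 ≡ 31
31 · 31 = 961 ≡ 64
64 · 13 = 832 ≡ 4
4 · 40 = 160 ≡ 22

22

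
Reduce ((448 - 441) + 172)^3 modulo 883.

448 - 441 = 7
7 + 172 = 179
(179)^3 ≡ 254 (mod 883)

254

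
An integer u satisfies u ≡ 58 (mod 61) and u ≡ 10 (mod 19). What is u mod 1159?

485

61⁻¹ mod 19: 61·5 ≡ 1 (mod 19), so 61⁻¹ ≡ 5.
u = 58 + 61·((10 − 58)·5 mod 19) = 58 + 61·7 = 485.
Check: 485 mod 61 = 58, 485 mod 19 = 10. ✓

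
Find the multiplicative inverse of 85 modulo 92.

13

Apply the Euclidean algorithm and back-substitute:
92 = 1×85 + 7
85 = 12×7 + 1
7 = 7×1 + 0
gcd(85, 92) = 1, so the inverse exists.
Back-substitute for 1:
1 = 1×85 − 12×7
  = −12×92 + 13×85
So 85⁻¹ ≡ 13 (mod 92).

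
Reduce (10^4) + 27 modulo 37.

0

(10)^4 ≡ 10 (mod 37)
10 + 27 = 37 ≡ 0 (mod 37)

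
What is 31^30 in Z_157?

30 in binary is 11110, i.e. 30 = 16 + 8 + 4 + 2.
31^1 ≡ 31 (mod 157)
31^2 ≡ 31^2 = 961 ≡ 19 (mod 157)
31^4 ≡ 19^2 = 361 ≡ 47 (mod 157)
31^8 ≡ 47^2 = 2209 ≡ 11 (mod 157)
31^16 ≡ 11^2 = 121 (mod 157)
31^30 = 31^16 × 31^8 × 31^4 × 31^2 ≡ 121 × 11 × 47 × 19 (mod 157).
Accumulate the product:
121 × 11 = 1331 ≡ 75
75 × 47 = 3525 ≡ 71
71 × 19 = 1349 ≡ 93

93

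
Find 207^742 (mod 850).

49

Using repeated squaring:
742 in binary is 1011100110, i.e. 742 = 512 + 128 + 64 + 32 + 4 + 2.
207^1 ≡ 207 (mod 850)
207^2 ≡ 207^2 = 42849 ≡ 349 (mod 850)
207^4 ≡ 349^2 = 121801 ≡ 251 (mod 850)
207^8 ≡ 251^2 = 63001 ≡ 101 (mod 850)
207^16 ≡ 101^2 = 10201 ≡ 1 (mod 850)
207^32 ≡ 1^2 = 1 (mod 850)
207^64 ≡ 1^2 = 1 (mod 850)
207^128 ≡ 1^2 = 1 (mod 850)
207^256 ≡ 1^2 = 1 (mod 850)
207^512 ≡ 1^2 = 1 (mod 850)
207^742 = 207^512 × 207^128 × 207^64 × 207^32 × 207^4 × 207^2 ≡ 1 × 1 × 1 × 1 × 251 × 349 (mod 850).
Accumulate the product:
1 × 1 = 1
1 × 1 = 1
1 × 1 = 1
1 × 251 = 251
251 × 349 = 87599 ≡ 49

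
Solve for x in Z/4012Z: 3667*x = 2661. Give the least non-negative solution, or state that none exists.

3167

gcd(3667, 4012) = 1, so a unique solution mod 4012 exists.
3667⁻¹ ≡ 3291 (mod 4012).
x ≡ 3291*2661 ≡ 3167 (mod 4012).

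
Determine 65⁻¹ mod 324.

5

Run the extended Euclidean algorithm:
324 = 4×65 + 64
65 = 1×64 + 1
64 = 64×1 + 0
gcd(65, 324) = 1, so the inverse exists.
Bézout: 1 = −1×324 + 5×65.
So 65⁻¹ ≡ 5 (mod 324).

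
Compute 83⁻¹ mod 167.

Apply the Euclidean algorithm and back-substitute:
167 = 2*83 + 1
83 = 83*1 + 0
gcd(83, 167) = 1, so the inverse exists.
Back-substitute for 1:
1 = 1*167 − 2*83
So 83⁻¹ ≡ −2 ≡ 165 (mod 167).

165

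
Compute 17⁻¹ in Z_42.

By the extended Euclidean algorithm:
42 = 2*17 + 8
17 = 2*8 + 1
8 = 8*1 + 0
gcd(17, 42) = 1, so the inverse exists.
Bézout: 1 = −2*42 + 5*17.
So 17⁻¹ ≡ 5 (mod 42).

5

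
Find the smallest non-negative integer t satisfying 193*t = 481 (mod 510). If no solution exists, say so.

457

gcd(193, 510) = 1, so a unique solution mod 510 exists.
193⁻¹ ≡ 37 (mod 510).
t ≡ 37*481 ≡ 457 (mod 510).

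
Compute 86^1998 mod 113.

104

1998 in binary is 11111001110, i.e. 1998 = 1024 + 512 + 256 + 128 + 64 + 8 + 4 + 2.
86^1 ≡ 86 (mod 113)
86^2 ≡ 86^2 = 7396 ≡ 51 (mod 113)
86^4 ≡ 51^2 = 2601 ≡ 2 (mod 113)
86^8 ≡ 2^2 = 4 (mod 113)
86^16 ≡ 4^2 = 16 (mod 113)
86^32 ≡ 16^2 = 256 ≡ 30 (mod 113)
86^64 ≡ 30^2 = 900 ≡ 109 (mod 113)
86^128 ≡ 109^2 = 11881 ≡ 16 (mod 113)
86^256 ≡ 16^2 = 256 ≡ 30 (mod 113)
86^512 ≡ 30^2 = 900 ≡ 109 (mod 113)
86^1024 ≡ 109^2 = 11881 ≡ 16 (mod 113)
86^1998 = 86^1024 · 86^512 · 86^256 · 86^128 · 86^64 · 86^8 · 86^4 · 86^2 ≡ 16 · 109 · 30 · 16 · 109 · 4 · 2 · 51 (mod 113).
Accumulate the product:
16 · 109 = 1744 ≡ 49
49 · 30 = 1470 ≡ 1
1 · 16 = 16
16 · 109 = 1744 ≡ 49
49 · 4 = 196 ≡ 83
83 · 2 = 166 ≡ 53
53 · 51 = 2703 ≡ 104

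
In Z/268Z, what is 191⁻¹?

87

By the extended Euclidean algorithm:
268 = 1*191 + 77
191 = 2*77 + 37
77 = 2*37 + 3
37 = 12*3 + 1
3 = 3*1 + 0
gcd(191, 268) = 1, so the inverse exists.
Back-substitute for 1:
1 = 1*37 − 12*3
  = −12*77 + 25*37
  = 25*191 − 62*77
  = −62*268 + 87*191
So 191⁻¹ ≡ 87 (mod 268).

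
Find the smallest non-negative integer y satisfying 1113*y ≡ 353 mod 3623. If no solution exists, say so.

3581

gcd(1113, 3623) = 1, so a unique solution mod 3623 exists.
1113⁻¹ ≡ 472 (mod 3623).
y ≡ 472*353 ≡ 3581 (mod 3623).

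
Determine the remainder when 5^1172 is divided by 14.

11

Using repeated squaring:
1172 in binary is 10010010100, i.e. 1172 = 1024 + 128 + 16 + 4.
5^1 ≡ 5 (mod 14)
5^2 ≡ 5^2 = 25 ≡ 11 (mod 14)
5^4 ≡ 11^2 = 121 ≡ 9 (mod 14)
5^8 ≡ 9^2 = 81 ≡ 11 (mod 14)
5^16 ≡ 11^2 = 121 ≡ 9 (mod 14)
5^32 ≡ 9^2 = 81 ≡ 11 (mod 14)
5^64 ≡ 11^2 = 121 ≡ 9 (mod 14)
5^128 ≡ 9^2 = 81 ≡ 11 (mod 14)
5^256 ≡ 11^2 = 121 ≡ 9 (mod 14)
5^512 ≡ 9^2 = 81 ≡ 11 (mod 14)
5^1024 ≡ 11^2 = 121 ≡ 9 (mod 14)
5^1172 = 5^1024 × 5^128 × 5^16 × 5^4 ≡ 9 × 11 × 9 × 9 (mod 14).
Accumulate the product:
9 × 11 = 99 ≡ 1
1 × 9 = 9
9 × 9 = 81 ≡ 11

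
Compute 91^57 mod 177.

57 in binary is 111001, i.e. 57 = 32 + 16 + 8 + 1.
91^1 ≡ 91 (mod 177)
91^2 ≡ 91^2 = 8281 ≡ 139 (mod 177)
91^4 ≡ 139^2 = 19321 ≡ 28 (mod 177)
91^8 ≡ 28^2 = 784 ≡ 76 (mod 177)
91^16 ≡ 76^2 = 5776 ≡ 112 (mod 177)
91^32 ≡ 112^2 = 12544 ≡ 154 (mod 177)
91^57 = 91^32 × 91^16 × 91^8 × 91^1 ≡ 154 × 112 × 76 × 91 (mod 177).
Accumulate the product:
154 × 112 = 17248 ≡ 79
79 × 76 = 6004 ≡ 163
163 × 91 = 14833 ≡ 142

142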